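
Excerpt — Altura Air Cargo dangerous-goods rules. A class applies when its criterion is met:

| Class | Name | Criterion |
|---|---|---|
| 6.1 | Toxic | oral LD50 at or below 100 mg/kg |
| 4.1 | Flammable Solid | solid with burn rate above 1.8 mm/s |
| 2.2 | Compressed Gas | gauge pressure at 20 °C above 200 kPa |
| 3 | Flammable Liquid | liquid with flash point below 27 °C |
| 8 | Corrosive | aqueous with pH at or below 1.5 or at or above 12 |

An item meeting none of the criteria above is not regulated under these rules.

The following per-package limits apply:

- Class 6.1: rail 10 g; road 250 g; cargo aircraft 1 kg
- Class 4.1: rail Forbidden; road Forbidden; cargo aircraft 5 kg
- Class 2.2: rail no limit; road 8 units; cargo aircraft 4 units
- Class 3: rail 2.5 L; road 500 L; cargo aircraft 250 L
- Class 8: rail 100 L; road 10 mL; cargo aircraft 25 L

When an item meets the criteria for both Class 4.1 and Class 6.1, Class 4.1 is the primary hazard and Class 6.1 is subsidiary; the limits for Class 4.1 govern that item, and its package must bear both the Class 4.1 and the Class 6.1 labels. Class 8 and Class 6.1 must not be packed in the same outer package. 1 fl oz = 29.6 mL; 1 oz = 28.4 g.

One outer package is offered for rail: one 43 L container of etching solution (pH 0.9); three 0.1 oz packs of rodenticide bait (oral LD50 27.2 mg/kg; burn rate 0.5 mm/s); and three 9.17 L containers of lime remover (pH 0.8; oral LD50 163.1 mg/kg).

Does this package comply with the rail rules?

pH 0.9 meets the Class 8 criterion (Corrosive), so the etching solution is Class 8.
With oral LD50 27.2 mg/kg (≤ 100 mg/kg), the rodenticide bait falls in Class 6.1.
With pH 0.8 (≤ 1.5), the lime remover falls in Class 8.
Total Class 8: 43 L + (three 9.17 L containers = 27.51 L) = 70.51 L.
70.51 L ≤ 100 L (rail limit, Class 8) — within limit.
Class 6.1 quantity: three 0.1 oz packs = 8.52 g.
8.52 g is within the rail limit of 10 g for Class 6.1.
Class 8 and Class 6.1 may not share an outer package.

No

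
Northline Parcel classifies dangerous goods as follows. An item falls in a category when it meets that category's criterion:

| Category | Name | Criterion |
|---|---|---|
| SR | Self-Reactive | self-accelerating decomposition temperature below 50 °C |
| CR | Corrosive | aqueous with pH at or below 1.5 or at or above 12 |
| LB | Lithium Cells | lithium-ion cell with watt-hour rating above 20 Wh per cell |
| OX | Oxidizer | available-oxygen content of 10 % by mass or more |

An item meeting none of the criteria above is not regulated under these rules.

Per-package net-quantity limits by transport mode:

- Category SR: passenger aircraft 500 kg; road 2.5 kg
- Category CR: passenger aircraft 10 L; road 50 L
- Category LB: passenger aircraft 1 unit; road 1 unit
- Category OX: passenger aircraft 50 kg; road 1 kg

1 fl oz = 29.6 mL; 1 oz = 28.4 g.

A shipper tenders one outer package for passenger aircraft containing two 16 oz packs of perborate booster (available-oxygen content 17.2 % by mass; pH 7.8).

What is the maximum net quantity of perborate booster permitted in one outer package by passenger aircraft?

50 kg

Available-oxygen content 17.2 % by mass meets the Category OX criterion (Oxidizer), so the perborate booster is Category OX.
The passenger aircraft limit for Category OX is 50 kg.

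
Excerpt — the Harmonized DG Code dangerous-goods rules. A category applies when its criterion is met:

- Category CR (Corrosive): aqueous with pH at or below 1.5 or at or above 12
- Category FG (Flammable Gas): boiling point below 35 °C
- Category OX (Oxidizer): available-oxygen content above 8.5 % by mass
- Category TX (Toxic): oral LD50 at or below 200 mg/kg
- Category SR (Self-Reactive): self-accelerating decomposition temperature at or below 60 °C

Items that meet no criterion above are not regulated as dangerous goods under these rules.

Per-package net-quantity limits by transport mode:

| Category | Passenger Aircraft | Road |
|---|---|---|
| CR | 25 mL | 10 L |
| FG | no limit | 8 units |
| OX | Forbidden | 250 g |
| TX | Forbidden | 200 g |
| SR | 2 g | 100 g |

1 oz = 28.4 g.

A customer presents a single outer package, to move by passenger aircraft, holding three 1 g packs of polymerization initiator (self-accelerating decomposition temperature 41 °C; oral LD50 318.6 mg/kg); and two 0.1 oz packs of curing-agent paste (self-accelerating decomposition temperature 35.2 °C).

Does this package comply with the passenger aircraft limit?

Self-accelerating decomposition temperature 41 °C meets the Category SR criterion (Self-Reactive), so the polymerization initiator is Category SR.
Self-accelerating decomposition temperature 35.2 °C meets the Category SR criterion (Self-Reactive), so the curing-agent paste is Category SR.
Total Category SR: (three 1 g packs = 3 g) + (two 0.1 oz packs = 5.68 g) = 8.68 g.
8.68 g > 2 g (passenger aircraft limit, Category SR) — over the limit.

No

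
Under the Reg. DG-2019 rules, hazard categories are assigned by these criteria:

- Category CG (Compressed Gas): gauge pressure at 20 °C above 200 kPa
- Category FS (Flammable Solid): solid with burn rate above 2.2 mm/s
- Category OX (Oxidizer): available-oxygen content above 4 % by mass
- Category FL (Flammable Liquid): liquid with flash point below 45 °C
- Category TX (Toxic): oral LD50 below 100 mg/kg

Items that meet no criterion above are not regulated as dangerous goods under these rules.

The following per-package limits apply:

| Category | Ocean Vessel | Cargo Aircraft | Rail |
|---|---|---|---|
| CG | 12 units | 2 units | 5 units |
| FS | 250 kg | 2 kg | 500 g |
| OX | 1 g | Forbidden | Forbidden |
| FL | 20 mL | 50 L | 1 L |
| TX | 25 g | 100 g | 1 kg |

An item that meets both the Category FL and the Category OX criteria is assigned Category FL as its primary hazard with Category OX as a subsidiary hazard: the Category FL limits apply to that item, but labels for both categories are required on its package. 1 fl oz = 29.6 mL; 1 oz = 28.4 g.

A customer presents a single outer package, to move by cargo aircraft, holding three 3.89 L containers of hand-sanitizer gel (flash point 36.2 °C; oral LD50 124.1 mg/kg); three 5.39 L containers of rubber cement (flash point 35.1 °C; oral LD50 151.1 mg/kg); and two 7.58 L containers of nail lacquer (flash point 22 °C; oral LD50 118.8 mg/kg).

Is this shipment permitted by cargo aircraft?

Hand-sanitizer gel: flash point 36.2 °C < 45 °C → Category FL (Flammable Liquid).
Flash point 35.1 °C meets the Category FL criterion (Flammable Liquid), so the rubber cement is Category FL.
Nail lacquer: flash point 22 °C < 45 °C → Category FL (Flammable Liquid).
Category FL net quantity: (three 3.89 L containers = 11.67 L) + (three 5.39 L containers = 16.17 L) + (two 7.58 L containers = 15.16 L) = 43 L.
43 L ≤ 50 L (cargo aircraft limit, Category FL) — within limit.

Yes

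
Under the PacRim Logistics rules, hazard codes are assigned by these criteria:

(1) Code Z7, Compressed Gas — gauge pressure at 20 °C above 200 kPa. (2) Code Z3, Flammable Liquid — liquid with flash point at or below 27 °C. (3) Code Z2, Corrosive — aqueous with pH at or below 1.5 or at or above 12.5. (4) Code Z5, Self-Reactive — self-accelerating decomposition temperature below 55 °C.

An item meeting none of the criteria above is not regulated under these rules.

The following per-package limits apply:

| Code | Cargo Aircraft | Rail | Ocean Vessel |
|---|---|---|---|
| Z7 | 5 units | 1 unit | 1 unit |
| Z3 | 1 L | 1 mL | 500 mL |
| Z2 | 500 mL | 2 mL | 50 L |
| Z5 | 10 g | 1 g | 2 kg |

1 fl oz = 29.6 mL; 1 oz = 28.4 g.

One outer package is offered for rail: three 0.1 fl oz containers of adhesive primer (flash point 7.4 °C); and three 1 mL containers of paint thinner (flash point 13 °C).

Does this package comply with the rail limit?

Flash point 7.4 °C meets the Code Z3 criterion (Flammable Liquid), so the adhesive primer is Code Z3.
The paint thinner has flash point 13 °C, which is ≤ 27 °C, so it is Code Z3 (Flammable Liquid).
Code Z3 net quantity: (three 0.1 fl oz containers = 8.88 mL) + (three 1 mL containers = 3 mL) = 11.88 mL.
11.88 mL > 1 mL (rail limit, Code Z3) — over the limit.

No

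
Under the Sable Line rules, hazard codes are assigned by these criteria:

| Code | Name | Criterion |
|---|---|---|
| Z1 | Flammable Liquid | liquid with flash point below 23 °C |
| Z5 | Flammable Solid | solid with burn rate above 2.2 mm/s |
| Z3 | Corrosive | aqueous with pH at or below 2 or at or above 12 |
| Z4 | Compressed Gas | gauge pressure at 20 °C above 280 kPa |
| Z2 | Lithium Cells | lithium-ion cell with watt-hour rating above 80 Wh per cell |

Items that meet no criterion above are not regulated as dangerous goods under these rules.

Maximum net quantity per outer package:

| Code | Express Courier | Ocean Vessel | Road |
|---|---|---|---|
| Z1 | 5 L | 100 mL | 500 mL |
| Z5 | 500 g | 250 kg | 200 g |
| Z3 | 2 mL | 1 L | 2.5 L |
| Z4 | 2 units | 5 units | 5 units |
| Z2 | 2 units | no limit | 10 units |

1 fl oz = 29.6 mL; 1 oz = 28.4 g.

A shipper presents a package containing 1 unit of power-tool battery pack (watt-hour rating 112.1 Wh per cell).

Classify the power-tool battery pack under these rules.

Code Z2

Watt-hour rating 112.1 Wh per cell meets the Code Z2 criterion (Lithium Cells), so the power-tool battery pack is Code Z2.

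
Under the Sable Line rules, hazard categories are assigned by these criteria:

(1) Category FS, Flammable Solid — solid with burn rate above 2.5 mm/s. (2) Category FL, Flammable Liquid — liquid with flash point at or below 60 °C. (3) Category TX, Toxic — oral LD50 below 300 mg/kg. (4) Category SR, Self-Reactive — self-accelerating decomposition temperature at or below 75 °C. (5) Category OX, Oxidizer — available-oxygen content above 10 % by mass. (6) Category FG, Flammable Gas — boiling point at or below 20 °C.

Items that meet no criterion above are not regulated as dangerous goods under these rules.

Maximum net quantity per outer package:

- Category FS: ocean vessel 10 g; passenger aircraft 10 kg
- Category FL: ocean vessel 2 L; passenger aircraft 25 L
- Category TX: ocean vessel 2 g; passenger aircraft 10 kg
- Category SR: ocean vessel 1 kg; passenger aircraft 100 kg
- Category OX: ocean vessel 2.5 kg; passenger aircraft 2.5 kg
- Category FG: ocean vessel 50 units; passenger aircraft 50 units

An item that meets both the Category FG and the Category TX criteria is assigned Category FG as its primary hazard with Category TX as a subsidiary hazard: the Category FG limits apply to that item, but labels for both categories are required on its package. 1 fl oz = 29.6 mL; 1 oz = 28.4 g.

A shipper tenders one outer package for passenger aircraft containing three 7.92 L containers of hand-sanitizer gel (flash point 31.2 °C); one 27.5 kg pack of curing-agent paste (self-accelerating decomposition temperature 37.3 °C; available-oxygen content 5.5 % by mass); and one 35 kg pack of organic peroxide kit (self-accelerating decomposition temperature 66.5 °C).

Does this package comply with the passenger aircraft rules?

Yes

Hand-sanitizer gel: flash point 31.2 °C ≤ 60 °C → Category FL (Flammable Liquid).
The curing-agent paste has self-accelerating decomposition temperature 37.3 °C, which is ≤ 75 °C, so it is Category SR (Self-Reactive).
With self-accelerating decomposition temperature 66.5 °C (≤ 75 °C), the organic peroxide kit falls in Category SR.
Category SR net quantity: 27.5 kg + 35 kg = 62.5 kg.
That is within the Category SR passenger aircraft limit of 100 kg.
Category FL quantity: three 7.92 L containers = 23.76 L.
That is within the Category FL passenger aircraft limit of 25 L.
Every hazard category is within its passenger aircraft limit and no segregation rule is violated.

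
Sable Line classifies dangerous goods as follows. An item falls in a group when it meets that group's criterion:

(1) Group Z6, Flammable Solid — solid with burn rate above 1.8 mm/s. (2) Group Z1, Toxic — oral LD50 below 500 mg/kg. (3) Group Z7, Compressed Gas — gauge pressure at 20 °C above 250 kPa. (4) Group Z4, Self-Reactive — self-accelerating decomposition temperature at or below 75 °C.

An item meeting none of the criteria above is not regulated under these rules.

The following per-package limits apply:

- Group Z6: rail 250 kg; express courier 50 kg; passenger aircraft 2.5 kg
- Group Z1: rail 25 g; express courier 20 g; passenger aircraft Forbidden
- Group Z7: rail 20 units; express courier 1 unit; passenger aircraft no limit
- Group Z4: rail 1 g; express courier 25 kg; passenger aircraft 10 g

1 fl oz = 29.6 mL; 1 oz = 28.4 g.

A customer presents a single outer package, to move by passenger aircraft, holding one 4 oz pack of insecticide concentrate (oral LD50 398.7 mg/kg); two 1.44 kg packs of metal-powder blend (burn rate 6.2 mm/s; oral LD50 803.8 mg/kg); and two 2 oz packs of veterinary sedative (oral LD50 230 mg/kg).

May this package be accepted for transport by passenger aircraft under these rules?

Insecticide concentrate: oral LD50 398.7 mg/kg < 500 mg/kg → Group Z1 (Toxic).
The metal-powder blend has burn rate 6.2 mm/s, which is > 1.8 mm/s, so it is Group Z6 (Flammable Solid).
The veterinary sedative has oral LD50 230 mg/kg, which is < 500 mg/kg, so it is Group Z1 (Toxic).
Group Z1 net quantity: (one 4 oz pack = 113.6 g) + (two 2 oz packs = 113.6 g) = 227.2 g.
Group Z1 is Forbidden by passenger aircraft.
Group Z6 quantity: two 1.44 kg packs = 2.88 kg.
2.88 kg exceeds the passenger aircraft limit of 2.5 kg for Group Z6.

No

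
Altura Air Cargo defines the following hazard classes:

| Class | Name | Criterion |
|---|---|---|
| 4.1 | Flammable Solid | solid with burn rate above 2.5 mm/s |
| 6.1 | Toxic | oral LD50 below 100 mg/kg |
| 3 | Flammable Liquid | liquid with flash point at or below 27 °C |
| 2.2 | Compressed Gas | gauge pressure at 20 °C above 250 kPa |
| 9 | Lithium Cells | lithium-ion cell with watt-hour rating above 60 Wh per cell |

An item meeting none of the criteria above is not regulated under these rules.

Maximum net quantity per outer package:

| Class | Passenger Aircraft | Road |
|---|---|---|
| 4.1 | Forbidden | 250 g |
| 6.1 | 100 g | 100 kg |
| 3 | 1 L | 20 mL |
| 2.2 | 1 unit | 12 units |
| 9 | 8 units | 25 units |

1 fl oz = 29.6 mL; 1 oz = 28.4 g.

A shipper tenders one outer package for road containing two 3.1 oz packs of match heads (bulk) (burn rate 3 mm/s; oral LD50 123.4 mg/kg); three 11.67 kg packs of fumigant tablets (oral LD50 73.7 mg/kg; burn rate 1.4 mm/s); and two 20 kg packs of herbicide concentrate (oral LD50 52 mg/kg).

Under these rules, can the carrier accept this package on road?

Burn rate 3 mm/s meets the Class 4.1 criterion (Flammable Solid), so the match heads (bulk) are Class 4.1.
The fumigant tablets have oral LD50 73.7 mg/kg, which is < 100 mg/kg, so they are Class 6.1 (Toxic).
The herbicide concentrate has oral LD50 52 mg/kg, which is < 100 mg/kg, so it is Class 6.1 (Toxic).
Class 6.1 net quantity: (three 11.67 kg packs = 35.01 kg) + (two 20 kg packs = 40 kg) = 75.01 kg.
75.01 kg is within the road limit of 100 kg for Class 6.1.
Class 4.1 quantity: two 3.1 oz packs = 176.08 g.
That is within the Class 4.1 road limit of 250 g.
Every hazard class is within its road limit and no segregation rule is violated.

Yes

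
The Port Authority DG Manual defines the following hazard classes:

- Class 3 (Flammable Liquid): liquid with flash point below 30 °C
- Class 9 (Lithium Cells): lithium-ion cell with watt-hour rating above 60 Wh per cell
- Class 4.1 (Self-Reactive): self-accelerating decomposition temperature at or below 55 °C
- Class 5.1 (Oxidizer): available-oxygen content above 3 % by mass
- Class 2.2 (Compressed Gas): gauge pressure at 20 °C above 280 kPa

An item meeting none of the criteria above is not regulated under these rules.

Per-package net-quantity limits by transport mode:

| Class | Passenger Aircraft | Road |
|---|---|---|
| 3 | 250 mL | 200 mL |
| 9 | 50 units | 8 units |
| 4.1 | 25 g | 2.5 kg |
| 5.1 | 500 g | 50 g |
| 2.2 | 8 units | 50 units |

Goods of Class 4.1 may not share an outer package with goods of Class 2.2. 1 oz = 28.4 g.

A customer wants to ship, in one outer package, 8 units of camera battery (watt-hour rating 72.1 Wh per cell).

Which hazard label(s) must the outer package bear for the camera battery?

Class 9

Camera battery: watt-hour rating 72.1 Wh per cell > 60 Wh per cell → Class 9 (Lithium Cells).
Only the Class 9 label is required.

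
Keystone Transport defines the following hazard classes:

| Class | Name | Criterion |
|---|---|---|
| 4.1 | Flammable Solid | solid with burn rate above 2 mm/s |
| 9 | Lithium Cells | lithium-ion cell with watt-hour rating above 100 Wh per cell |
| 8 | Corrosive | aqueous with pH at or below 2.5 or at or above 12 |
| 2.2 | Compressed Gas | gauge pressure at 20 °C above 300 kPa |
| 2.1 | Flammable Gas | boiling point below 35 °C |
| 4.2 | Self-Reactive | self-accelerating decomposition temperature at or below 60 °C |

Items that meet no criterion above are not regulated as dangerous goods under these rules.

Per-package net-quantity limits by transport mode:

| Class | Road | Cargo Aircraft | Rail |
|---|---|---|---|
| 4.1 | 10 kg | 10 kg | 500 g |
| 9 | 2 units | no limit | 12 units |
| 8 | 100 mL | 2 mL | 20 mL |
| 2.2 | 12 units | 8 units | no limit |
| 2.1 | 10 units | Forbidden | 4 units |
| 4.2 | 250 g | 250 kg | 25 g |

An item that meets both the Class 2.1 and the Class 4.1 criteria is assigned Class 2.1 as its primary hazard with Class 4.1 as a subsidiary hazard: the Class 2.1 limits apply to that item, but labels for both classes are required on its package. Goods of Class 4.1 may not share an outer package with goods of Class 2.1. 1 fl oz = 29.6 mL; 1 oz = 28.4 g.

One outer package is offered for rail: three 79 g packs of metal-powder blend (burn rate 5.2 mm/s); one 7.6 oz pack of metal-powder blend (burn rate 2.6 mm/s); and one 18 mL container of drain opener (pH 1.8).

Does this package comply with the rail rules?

Yes

With burn rate 5.2 mm/s (> 2 mm/s), the metal-powder blend falls in Class 4.1.
With burn rate 2.6 mm/s (> 2 mm/s), the metal-powder blend falls in Class 4.1.
pH 1.8 meets the Class 8 criterion (Corrosive), so the drain opener is Class 8.
Total Class 4.1: (three 79 g packs = 237 g) + (one 7.6 oz pack = 215.84 g) = 452.84 g.
452.84 g is within the rail limit of 500 g for Class 4.1.
Class 8 quantity: 18 mL.
18 mL ≤ 20 mL (rail limit, Class 8) — within limit.
The segregation rule (Class 4.1 with Class 2.1) does not apply to Class 4.1 with Class 8.
Every hazard class is within its rail limit and no segregation rule is violated.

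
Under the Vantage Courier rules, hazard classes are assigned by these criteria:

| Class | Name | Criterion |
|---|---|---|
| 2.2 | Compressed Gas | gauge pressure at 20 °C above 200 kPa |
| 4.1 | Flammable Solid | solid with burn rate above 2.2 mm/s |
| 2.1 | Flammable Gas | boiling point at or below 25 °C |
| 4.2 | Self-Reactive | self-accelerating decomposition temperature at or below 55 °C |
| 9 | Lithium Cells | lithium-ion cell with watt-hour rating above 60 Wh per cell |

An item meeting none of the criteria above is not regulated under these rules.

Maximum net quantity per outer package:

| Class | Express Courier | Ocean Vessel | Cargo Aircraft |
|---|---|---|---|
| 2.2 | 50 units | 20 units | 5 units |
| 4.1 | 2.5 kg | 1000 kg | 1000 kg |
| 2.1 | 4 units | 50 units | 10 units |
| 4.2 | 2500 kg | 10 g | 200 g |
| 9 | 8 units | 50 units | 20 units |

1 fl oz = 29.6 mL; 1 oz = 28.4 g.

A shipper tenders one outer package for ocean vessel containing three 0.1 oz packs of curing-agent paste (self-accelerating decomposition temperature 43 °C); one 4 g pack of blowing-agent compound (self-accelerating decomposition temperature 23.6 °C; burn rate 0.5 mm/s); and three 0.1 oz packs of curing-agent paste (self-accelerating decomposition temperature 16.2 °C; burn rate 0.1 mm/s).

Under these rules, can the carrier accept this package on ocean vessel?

No

Curing-agent paste: self-accelerating decomposition temperature 43 °C ≤ 55 °C → Class 4.2 (Self-Reactive).
Blowing-agent compound: self-accelerating decomposition temperature 23.6 °C ≤ 55 °C → Class 4.2 (Self-Reactive).
Curing-agent paste: self-accelerating decomposition temperature 16.2 °C ≤ 55 °C → Class 4.2 (Self-Reactive).
Class 4.2 net quantity: (three 0.1 oz packs = 8.52 g) + 4 g + (three 0.1 oz packs = 8.52 g) = 21.04 g.
21.04 g > 10 g (ocean vessel limit, Class 4.2) — over the limit.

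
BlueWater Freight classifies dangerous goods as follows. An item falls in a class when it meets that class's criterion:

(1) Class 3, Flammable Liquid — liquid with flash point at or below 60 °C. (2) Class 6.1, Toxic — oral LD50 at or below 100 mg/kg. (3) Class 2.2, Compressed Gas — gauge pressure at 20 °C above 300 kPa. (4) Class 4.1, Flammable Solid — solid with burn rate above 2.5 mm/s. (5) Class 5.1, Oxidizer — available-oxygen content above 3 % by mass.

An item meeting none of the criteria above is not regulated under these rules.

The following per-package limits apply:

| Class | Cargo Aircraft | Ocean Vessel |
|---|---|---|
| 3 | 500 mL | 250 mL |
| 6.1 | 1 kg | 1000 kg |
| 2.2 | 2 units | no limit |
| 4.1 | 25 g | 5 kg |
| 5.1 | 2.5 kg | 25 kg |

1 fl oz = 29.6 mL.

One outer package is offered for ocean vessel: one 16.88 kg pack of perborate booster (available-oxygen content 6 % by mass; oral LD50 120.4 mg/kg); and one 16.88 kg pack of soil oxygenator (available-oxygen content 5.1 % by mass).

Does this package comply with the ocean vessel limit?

No

Available-oxygen content 6 % by mass meets the Class 5.1 criterion (Oxidizer), so the perborate booster is Class 5.1.
The soil oxygenator has available-oxygen content 5.1 % by mass, which is > 3 % by mass, so it is Class 5.1 (Oxidizer).
Total Class 5.1: 16.88 kg + 16.88 kg = 33.76 kg.
33.76 kg exceeds the ocean vessel limit of 25 kg for Class 5.1.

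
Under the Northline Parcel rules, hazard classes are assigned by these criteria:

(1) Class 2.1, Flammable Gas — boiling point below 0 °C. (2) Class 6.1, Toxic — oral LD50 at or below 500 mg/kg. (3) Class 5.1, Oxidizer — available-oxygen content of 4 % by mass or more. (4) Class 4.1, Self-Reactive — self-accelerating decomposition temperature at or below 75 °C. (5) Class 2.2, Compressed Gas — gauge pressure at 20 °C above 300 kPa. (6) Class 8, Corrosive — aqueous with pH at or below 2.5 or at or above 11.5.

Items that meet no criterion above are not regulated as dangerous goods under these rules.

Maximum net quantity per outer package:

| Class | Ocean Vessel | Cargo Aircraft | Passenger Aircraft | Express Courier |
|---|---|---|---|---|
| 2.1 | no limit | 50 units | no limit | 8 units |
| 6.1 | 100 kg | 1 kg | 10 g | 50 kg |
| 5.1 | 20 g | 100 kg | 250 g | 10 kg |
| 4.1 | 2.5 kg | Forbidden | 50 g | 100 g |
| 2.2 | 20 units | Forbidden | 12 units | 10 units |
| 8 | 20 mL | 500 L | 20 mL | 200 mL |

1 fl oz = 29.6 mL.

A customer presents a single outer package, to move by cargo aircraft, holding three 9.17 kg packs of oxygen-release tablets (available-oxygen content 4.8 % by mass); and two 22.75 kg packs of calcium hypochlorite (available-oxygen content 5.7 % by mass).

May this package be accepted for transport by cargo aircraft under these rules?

The oxygen-release tablets have available-oxygen content 4.8 % by mass, which is ≥ 4 % by mass, so they are Class 5.1 (Oxidizer).
Calcium hypochlorite: available-oxygen content 5.7 % by mass ≥ 4 % by mass → Class 5.1 (Oxidizer).
Total Class 5.1: (three 9.17 kg packs = 27.51 kg) + (two 22.75 kg packs = 45.5 kg) = 73.01 kg.
73.01 kg is within the cargo aircraft limit of 100 kg for Class 5.1.

Yes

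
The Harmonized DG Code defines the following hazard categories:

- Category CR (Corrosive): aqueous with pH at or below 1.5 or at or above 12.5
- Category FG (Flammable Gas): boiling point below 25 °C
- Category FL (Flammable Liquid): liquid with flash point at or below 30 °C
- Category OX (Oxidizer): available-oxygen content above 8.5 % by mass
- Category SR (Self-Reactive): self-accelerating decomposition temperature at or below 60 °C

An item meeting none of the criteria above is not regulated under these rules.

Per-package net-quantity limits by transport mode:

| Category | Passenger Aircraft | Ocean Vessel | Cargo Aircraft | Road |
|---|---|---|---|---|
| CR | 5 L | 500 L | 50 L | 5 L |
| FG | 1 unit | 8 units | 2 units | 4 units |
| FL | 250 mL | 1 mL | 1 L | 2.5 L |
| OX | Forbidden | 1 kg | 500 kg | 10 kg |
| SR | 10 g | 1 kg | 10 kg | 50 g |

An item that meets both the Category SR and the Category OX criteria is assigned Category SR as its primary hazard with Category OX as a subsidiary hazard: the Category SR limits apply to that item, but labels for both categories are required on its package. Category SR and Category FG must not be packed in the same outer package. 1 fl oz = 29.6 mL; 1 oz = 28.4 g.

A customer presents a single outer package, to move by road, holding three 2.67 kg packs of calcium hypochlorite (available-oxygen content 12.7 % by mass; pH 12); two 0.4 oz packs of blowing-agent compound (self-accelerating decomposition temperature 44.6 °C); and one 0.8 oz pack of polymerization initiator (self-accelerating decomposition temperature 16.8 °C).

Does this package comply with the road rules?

Available-oxygen content 12.7 % by mass meets the Category OX criterion (Oxidizer), so the calcium hypochlorite is Category OX.
Blowing-agent compound: self-accelerating decomposition temperature 44.6 °C ≤ 60 °C → Category SR (Self-Reactive).
With self-accelerating decomposition temperature 16.8 °C (≤ 60 °C), the polymerization initiator falls in Category SR.
Total Category SR: (two 0.4 oz packs = 22.72 g) + (one 0.8 oz pack = 22.72 g) = 45.44 g.
That is within the Category SR road limit of 50 g.
Category OX quantity: three 2.67 kg packs = 8.01 kg.
8.01 kg is within the road limit of 10 kg for Category OX.
The segregation rule (Category SR with Category FG) does not apply to Category SR with Category OX.
Every hazard category is within its road limit and no segregation rule is violated.

Yes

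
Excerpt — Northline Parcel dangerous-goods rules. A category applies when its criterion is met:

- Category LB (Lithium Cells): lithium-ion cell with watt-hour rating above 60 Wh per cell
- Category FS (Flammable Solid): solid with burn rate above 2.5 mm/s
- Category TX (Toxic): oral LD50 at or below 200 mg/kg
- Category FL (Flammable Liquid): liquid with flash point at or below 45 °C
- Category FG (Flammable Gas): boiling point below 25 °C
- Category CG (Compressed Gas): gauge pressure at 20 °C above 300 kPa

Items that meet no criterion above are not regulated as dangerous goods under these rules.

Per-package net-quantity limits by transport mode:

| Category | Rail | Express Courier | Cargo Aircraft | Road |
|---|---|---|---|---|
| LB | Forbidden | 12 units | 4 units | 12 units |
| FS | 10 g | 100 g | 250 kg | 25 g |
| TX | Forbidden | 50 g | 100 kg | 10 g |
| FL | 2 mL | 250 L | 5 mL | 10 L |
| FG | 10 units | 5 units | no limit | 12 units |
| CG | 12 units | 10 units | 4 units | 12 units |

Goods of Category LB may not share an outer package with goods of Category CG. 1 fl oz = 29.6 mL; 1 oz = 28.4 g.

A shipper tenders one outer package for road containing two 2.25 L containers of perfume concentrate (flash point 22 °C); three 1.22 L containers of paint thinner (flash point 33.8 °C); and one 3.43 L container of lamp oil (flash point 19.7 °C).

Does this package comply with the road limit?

No

Perfume concentrate: flash point 22 °C ≤ 45 °C → Category FL (Flammable Liquid).
Flash point 33.8 °C meets the Category FL criterion (Flammable Liquid), so the paint thinner is Category FL.
Lamp oil: flash point 19.7 °C ≤ 45 °C → Category FL (Flammable Liquid).
Category FL net quantity: (two 2.25 L containers = 4.5 L) + (three 1.22 L containers = 3.66 L) + 3.43 L = 11.59 L.
That exceeds the Category FL road limit of 10 L.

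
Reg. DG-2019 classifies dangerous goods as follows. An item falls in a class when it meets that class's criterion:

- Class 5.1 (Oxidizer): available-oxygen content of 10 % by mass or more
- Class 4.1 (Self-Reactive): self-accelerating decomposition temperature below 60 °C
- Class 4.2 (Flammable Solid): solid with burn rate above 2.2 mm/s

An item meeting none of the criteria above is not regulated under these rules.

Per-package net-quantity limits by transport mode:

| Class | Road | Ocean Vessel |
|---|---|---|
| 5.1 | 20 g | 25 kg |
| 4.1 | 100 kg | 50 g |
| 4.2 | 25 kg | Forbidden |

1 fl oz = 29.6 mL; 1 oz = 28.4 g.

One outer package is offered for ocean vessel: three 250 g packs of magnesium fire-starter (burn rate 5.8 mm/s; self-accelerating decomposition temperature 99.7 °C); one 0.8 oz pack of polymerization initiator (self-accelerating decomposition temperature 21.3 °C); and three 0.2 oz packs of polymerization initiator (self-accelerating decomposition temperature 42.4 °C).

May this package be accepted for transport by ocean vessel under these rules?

No

Magnesium fire-starter: burn rate 5.8 mm/s > 2.2 mm/s → Class 4.2 (Flammable Solid).
With self-accelerating decomposition temperature 21.3 °C (< 60 °C), the polymerization initiator falls in Class 4.1.
Self-accelerating decomposition temperature 42.4 °C meets the Class 4.1 criterion (Self-Reactive), so the polymerization initiator is Class 4.1.
Total Class 4.1: (one 0.8 oz pack = 22.72 g) + (three 0.2 oz packs = 17.04 g) = 39.76 g.
39.76 g is within the ocean vessel limit of 50 g for Class 4.1.
Class 4.2 quantity: three 250 g packs = 750 g.
By ocean vessel, Class 4.2 is Forbidden regardless of quantity.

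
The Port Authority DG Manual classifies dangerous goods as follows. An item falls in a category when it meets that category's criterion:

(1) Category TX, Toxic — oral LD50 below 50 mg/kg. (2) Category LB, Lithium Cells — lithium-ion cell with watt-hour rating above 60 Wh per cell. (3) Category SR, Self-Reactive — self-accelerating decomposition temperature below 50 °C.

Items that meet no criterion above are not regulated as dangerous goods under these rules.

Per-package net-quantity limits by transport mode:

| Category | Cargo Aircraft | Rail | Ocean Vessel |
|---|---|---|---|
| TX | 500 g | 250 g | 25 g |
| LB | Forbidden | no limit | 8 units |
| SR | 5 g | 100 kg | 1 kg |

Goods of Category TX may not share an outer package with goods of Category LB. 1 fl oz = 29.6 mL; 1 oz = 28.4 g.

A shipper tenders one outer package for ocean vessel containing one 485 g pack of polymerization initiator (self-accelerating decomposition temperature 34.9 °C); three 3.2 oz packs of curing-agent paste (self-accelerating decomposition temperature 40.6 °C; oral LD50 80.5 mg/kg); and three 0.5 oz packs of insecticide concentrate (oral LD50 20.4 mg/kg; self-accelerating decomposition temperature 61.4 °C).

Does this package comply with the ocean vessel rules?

No

With self-accelerating decomposition temperature 34.9 °C (< 50 °C), the polymerization initiator falls in Category SR.
The curing-agent paste has self-accelerating decomposition temperature 40.6 °C, which is < 50 °C, so it is Category SR (Self-Reactive).
With oral LD50 20.4 mg/kg (< 50 mg/kg), the insecticide concentrate falls in Category TX.
Category TX quantity: three 0.5 oz packs = 42.6 g.
That exceeds the Category TX ocean vessel limit of 25 g.
Total Category SR: 485 g + (three 3.2 oz packs = 272.64 g) = 757.64 g.
757.64 g is within the ocean vessel limit of 1 kg for Category SR.
The segregation rule (Category TX with Category LB) does not apply to Category TX with Category SR.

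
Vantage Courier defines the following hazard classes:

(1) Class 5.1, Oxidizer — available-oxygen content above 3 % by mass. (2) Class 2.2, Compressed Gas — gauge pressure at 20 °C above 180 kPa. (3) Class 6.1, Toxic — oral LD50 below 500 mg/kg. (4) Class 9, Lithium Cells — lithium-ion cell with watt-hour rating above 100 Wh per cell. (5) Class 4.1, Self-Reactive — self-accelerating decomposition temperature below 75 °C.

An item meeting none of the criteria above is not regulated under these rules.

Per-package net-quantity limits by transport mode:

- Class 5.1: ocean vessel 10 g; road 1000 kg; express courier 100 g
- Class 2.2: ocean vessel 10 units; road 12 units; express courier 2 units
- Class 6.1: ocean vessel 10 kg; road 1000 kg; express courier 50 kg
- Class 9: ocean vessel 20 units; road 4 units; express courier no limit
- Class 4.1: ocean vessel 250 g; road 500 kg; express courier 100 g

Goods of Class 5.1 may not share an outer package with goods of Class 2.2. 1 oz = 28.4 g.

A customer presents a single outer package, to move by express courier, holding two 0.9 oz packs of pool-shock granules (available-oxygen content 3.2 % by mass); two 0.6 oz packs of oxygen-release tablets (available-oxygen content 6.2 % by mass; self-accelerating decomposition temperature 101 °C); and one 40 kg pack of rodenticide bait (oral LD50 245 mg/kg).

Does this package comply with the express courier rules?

Yes

Pool-shock granules: available-oxygen content 3.2 % by mass > 3 % by mass → Class 5.1 (Oxidizer).
With available-oxygen content 6.2 % by mass (> 3 % by mass), the oxygen-release tablets fall in Class 5.1.
The rodenticide bait has oral LD50 245 mg/kg, which is < 500 mg/kg, so it is Class 6.1 (Toxic).
Total Class 5.1: (two 0.9 oz packs = 51.12 g) + (two 0.6 oz packs = 34.08 g) = 85.2 g.
85.2 g is within the express courier limit of 100 g for Class 5.1.
Class 6.1 quantity: 40 kg.
40 kg ≤ 50 kg (express courier limit, Class 6.1) — within limit.
The segregation rule (Class 5.1 with Class 2.2) does not apply to Class 5.1 with Class 6.1.
Every hazard class is within its express courier limit and no segregation rule is violated.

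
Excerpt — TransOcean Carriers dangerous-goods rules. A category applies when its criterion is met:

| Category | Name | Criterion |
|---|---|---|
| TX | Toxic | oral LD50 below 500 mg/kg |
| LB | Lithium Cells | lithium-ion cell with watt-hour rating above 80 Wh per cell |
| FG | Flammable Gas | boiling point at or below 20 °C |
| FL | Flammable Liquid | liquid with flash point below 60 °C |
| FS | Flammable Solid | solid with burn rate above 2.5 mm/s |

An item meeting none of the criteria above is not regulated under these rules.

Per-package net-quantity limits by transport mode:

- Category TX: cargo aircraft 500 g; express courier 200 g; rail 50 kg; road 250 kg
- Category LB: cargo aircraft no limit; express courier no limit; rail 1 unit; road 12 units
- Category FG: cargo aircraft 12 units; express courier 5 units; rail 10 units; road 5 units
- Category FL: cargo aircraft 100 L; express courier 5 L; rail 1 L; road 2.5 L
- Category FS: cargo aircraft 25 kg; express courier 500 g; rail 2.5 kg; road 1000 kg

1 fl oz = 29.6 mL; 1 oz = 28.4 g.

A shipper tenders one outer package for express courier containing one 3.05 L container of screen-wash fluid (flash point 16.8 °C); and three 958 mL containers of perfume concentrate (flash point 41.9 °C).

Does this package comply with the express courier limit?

Screen-wash fluid: flash point 16.8 °C < 60 °C → Category FL (Flammable Liquid).
The perfume concentrate has flash point 41.9 °C, which is < 60 °C, so it is Category FL (Flammable Liquid).
Category FL net quantity: 3.05 L + (three 958 mL containers = 2.874 L) = 5.924 L.
5.924 L exceeds the express courier limit of 5 L for Category FL.

No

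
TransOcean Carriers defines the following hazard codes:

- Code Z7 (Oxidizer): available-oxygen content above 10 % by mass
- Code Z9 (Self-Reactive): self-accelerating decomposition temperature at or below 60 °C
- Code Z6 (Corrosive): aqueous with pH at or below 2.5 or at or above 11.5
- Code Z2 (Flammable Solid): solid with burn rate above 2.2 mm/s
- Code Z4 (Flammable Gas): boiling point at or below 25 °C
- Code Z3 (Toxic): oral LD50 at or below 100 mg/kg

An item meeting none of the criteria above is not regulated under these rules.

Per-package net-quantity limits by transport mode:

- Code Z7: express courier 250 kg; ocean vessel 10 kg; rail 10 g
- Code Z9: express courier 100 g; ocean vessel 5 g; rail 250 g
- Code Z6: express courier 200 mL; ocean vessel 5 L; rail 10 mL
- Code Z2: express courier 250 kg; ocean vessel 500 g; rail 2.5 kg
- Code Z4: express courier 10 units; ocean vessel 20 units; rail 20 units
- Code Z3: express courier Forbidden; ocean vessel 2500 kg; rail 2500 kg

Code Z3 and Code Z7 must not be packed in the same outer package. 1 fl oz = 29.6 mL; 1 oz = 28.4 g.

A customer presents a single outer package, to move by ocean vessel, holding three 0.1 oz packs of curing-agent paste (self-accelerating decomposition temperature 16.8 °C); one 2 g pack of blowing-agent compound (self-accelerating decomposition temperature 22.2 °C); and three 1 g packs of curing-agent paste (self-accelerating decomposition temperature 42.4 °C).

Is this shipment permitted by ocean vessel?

No

Self-accelerating decomposition temperature 16.8 °C meets the Code Z9 criterion (Self-Reactive), so the curing-agent paste is Code Z9.
Self-accelerating decomposition temperature 22.2 °C meets the Code Z9 criterion (Self-Reactive), so the blowing-agent compound is Code Z9.
With self-accelerating decomposition temperature 42.4 °C (≤ 60 °C), the curing-agent paste falls in Code Z9.
Total Code Z9: (three 0.1 oz packs = 8.52 g) + 2 g + (three 1 g packs = 3 g) = 13.52 g.
13.52 g exceeds the ocean vessel limit of 5 g for Code Z9.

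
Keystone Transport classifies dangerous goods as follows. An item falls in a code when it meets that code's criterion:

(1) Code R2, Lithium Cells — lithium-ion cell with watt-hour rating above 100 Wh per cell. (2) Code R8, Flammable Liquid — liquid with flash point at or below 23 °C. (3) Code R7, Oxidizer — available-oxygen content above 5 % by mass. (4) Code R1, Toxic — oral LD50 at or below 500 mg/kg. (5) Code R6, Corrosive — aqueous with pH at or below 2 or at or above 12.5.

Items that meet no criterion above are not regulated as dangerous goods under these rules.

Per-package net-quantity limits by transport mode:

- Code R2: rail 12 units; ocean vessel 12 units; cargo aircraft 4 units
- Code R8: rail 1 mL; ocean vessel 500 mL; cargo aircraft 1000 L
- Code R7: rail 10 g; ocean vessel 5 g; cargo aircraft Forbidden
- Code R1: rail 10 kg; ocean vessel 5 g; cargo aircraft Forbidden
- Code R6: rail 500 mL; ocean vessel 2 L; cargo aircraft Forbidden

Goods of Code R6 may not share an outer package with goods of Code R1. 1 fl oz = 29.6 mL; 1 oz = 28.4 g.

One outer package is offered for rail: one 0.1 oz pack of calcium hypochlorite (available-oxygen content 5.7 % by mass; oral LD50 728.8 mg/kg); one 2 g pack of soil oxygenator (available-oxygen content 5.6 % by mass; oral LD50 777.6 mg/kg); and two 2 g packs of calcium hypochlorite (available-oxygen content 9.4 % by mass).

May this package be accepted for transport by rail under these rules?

Yes

Calcium hypochlorite: available-oxygen content 5.7 % by mass > 5 % by mass → Code R7 (Oxidizer).
Soil oxygenator: available-oxygen content 5.6 % by mass > 5 % by mass → Code R7 (Oxidizer).
Calcium hypochlorite: available-oxygen content 9.4 % by mass > 5 % by mass → Code R7 (Oxidizer).
Code R7 net quantity: (one 0.1 oz pack = 2.84 g) + 2 g + (two 2 g packs = 4 g) = 8.84 g.
8.84 g is within the rail limit of 10 g for Code R7.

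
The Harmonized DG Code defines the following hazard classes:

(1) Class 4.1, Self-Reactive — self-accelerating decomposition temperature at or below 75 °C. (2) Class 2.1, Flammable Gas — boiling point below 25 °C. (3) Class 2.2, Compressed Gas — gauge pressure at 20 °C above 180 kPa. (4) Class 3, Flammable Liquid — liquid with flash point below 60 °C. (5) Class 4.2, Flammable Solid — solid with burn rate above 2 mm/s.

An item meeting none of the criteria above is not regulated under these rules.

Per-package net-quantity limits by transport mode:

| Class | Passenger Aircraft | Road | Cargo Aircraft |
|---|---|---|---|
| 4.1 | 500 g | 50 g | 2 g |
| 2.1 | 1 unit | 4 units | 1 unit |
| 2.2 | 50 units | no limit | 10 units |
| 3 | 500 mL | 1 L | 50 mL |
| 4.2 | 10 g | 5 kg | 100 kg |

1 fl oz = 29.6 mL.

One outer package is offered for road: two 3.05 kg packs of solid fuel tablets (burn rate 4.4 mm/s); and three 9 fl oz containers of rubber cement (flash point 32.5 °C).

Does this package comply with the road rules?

Burn rate 4.4 mm/s meets the Class 4.2 criterion (Flammable Solid), so the solid fuel tablets are Class 4.2.
With flash point 32.5 °C (< 60 °C), the rubber cement falls in Class 3.
Class 4.2 quantity: two 3.05 kg packs = 6.1 kg.
That exceeds the Class 4.2 road limit of 5 kg.
Class 3 quantity: three 9 fl oz containers = 799.2 mL.
799.2 mL is within the road limit of 1 L for Class 3.

No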